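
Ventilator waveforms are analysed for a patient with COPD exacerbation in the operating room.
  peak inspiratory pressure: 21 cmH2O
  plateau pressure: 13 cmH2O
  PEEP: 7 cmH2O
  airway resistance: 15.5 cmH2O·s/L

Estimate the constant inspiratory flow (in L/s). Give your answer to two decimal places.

flow = (PIP − Pplat) / Raw = 8.0 / 15.5 = 0.5161 L/s.

0.52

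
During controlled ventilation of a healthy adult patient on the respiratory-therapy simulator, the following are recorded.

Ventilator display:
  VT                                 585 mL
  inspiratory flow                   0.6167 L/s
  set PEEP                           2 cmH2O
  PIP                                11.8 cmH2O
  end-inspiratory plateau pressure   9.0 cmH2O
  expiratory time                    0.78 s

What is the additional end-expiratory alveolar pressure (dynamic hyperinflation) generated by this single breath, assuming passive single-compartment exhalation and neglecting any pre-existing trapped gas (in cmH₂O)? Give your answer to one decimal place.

0.9

R = (PIP − Pplat)/V̇ = (11.8 − 9.0) / 0.6167 = 2.8/0.6167 = 4.54 cmH2O·s/L.
C = Vt/(Pplat − PEEP) = 585.0 / (9.0 − 2) = 585.0/7.0 = 83.571 mL/cmH2O.
τ = R × C = 4.54 × 0.08357 L/cmH2O = 0.3794 s.
Fraction remaining = e^(−Te/τ) = e^(−0.78/0.3794) = 0.128; trapped volume = 585.0 × 0.128 = 74.88 mL.
Additional alveolar pressure from trapping ≈ V_trapped / C = 74.88 / 83.571 = 0.896 cmH2O.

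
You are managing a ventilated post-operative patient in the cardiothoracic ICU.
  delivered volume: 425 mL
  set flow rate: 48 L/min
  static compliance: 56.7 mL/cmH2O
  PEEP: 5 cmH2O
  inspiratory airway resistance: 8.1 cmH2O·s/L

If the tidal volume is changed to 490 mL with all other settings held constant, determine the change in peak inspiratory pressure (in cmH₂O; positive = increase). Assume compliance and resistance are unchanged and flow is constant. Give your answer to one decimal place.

PIP = Vt/C + R·V̇ + PEEP (constant-flow equation of motion).
Only the elastic term changes: ΔPIP = ΔVt / C = (490 − 425) / 56.7 = 1.146 cmH2O.

1.1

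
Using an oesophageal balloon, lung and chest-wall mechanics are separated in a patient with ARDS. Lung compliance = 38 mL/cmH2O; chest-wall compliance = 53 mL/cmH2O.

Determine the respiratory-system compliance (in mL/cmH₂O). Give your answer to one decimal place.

Lung and chest wall are elastances in series: 1/Crs = 1/CL + 1/Ccw.
1/Crs = 1/38 + 1/53 = 0.04518.
Crs = 22.134 mL/cmH2O.

22.1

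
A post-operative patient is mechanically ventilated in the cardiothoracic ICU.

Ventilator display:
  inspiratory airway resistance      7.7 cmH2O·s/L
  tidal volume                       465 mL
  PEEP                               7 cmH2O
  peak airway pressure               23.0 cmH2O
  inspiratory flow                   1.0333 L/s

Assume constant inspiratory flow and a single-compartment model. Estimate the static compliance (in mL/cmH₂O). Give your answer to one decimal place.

Equation of motion (constant flow): PIP = Vt/C + R·V̇ + PEEP.
Vt/C = PIP − R·V̇ − PEEP = 23.0 − 7.7×1.0333 − 7 = 23.0 − 7.956 − 7 = 8.044 cmH2O.
C = Vt / 8.044 = 465 / 8.044 = 57.807 mL/cmH2O.

57.8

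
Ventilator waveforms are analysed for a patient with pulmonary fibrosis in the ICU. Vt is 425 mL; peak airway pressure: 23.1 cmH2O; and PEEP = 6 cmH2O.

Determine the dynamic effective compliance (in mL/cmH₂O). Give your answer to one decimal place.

Dynamic compliance = Vt / (PIP − PEEP) = 425 / (23.1 − 6) = 425 / 17.1 = 24.854 mL/cmH2O.

24.9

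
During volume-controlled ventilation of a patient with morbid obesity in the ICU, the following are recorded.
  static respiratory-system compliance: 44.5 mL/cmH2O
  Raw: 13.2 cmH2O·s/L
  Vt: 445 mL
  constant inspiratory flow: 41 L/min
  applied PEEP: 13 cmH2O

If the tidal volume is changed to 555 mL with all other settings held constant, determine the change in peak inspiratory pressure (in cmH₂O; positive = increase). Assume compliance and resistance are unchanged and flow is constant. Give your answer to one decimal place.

PIP = Vt/C + R·V̇ + PEEP (constant-flow equation of motion).
Only the elastic term changes: ΔPIP = ΔVt / C = (555 − 445) / 44.5 = 2.472 cmH2O.

2.5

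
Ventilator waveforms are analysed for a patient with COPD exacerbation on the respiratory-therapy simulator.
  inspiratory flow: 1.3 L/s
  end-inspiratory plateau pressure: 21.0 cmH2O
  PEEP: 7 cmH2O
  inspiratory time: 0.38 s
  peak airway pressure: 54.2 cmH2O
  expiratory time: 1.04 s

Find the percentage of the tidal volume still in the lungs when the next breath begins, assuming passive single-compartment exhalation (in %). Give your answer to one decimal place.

31.5

Vt = flow × Ti = 1.3 L/s × 0.38 s × 1000 mL/L = 494.0 mL.
R = (PIP − Pplat)/V̇ = (54.2 − 21.0) / 1.3 = 33.2/1.3 = 25.538 cmH2O·s/L.
C = Vt/(Pplat − PEEP) = 494.0 / (21.0 − 7) = 494.0/14.0 = 35.286 mL/cmH2O.
τ = R × C = 25.538 × 0.03529 L/cmH2O = 0.9012 s.
Fraction remaining at end-expiration = e^(−Te/τ) = e^(−1.04/0.9012) = 0.3154 → 31.54%.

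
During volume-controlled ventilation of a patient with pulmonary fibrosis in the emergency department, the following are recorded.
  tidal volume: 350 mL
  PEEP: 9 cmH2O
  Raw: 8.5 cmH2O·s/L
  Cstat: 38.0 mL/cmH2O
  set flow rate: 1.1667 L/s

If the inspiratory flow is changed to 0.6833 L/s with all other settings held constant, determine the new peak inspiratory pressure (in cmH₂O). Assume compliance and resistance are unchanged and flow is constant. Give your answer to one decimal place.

PIP = Vt/C + R·V̇ + PEEP (constant-flow equation of motion).
Only the resistive term changes: ΔPIP = R × ΔV̇ = 8.5 × (0.6833 − 1.1667) = 8.5 × -0.4834 = -4.109 cmH2O.
Original PIP = 350/38.0 + 8.5×1.1667 + 9 = 28.127 cmH2O; new PIP = 28.127 + (-4.109) = 24.018 cmH2O.

24.0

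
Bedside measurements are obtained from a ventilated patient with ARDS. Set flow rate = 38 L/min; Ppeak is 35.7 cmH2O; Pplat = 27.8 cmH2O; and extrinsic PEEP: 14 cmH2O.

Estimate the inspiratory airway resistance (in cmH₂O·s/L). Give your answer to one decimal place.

Flow: 38 L/min ÷ 60 = 0.6333 L/s.
Raw = (PIP − Pplat) / flow = (35.7 − 27.8) / 0.6333 = 7.9 / 0.6333 = 12.474 cmH2O·s/L.

12.5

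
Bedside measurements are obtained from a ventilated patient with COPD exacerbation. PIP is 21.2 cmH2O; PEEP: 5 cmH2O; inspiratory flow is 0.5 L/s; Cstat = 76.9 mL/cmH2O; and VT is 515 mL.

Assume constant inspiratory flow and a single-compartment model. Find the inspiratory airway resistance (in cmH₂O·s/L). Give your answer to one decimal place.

19.0

Equation of motion (constant flow): PIP = Vt/C + R·V̇ + PEEP.
R·V̇ = PIP − Vt/C − PEEP = 21.2 − 515/76.9 − 5 = 21.2 − 6.697 − 5 = 9.503 cmH2O.
R = 9.503 / 0.5 = 19.006 cmH2O·s/L.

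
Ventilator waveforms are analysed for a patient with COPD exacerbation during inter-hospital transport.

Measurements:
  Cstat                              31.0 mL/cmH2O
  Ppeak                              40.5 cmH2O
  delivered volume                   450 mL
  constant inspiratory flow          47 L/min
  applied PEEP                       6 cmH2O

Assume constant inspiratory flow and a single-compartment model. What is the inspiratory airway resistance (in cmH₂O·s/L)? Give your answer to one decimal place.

Flow: 47 L/min ÷ 60 = 0.7833 L/s.
Equation of motion (constant flow): PIP = Vt/C + R·V̇ + PEEP.
R·V̇ = PIP − Vt/C − PEEP = 40.5 − 450/31.0 − 6 = 40.5 − 14.516 − 6 = 19.984 cmH2O.
R = 19.984 / 0.7833 = 25.513 cmH2O·s/L.

25.5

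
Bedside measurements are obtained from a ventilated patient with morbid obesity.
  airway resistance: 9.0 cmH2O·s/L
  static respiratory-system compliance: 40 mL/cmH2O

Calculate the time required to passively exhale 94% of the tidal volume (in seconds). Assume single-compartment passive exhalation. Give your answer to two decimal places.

τ = R × C = 9.0 × 40 mL/cmH2O = 9.0 × 0.040 L/cmH2O = 0.36 s.
Exhaled fraction f = 1 − e^(−t/τ) → t = −τ·ln(1 − f) = −0.36·ln(0.06) = 1.013 s.

1.01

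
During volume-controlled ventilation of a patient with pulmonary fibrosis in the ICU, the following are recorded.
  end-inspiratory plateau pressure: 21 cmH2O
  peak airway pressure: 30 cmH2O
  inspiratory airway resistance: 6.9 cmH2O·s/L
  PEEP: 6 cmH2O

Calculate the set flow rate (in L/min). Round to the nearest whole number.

flow = (PIP − Pplat) / Raw = (30 − 21) / 6.9 = 1.304 L/s × 60 = 78.24 L/min.

78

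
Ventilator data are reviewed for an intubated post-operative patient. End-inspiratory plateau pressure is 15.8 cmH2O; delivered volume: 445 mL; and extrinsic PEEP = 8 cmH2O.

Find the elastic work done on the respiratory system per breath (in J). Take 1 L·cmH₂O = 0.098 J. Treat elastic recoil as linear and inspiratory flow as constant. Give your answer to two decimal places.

Elastic work ≈ ½ × (Pplat − PEEP) × Vt = 0.5 × (15.8 − 8) × 0.445 L = 0.5 × 7.8 × 0.445 = 1.736 L·cmH2O.
× 0.098 J/(L·cmH2O) → 0.1701 J.

0.17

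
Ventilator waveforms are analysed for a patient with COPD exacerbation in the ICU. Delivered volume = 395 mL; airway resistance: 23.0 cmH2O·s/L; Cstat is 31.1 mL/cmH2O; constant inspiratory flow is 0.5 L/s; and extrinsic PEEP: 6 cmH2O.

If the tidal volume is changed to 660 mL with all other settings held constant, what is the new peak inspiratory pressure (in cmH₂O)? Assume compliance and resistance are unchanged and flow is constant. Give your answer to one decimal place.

PIP = Vt/C + R·V̇ + PEEP (constant-flow equation of motion).
Only the elastic term changes: ΔPIP = ΔVt / C = (660 − 395) / 31.1 = 8.521 cmH2O.
Original PIP = 395/31.1 + 23.0×0.5 + 6 = 30.201 cmH2O; new PIP = 30.201 + (8.521) = 38.722 cmH2O.

38.7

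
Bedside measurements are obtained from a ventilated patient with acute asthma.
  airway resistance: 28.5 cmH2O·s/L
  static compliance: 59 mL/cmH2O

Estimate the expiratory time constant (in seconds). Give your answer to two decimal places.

τ = R × C = 28.5 × 59 mL/cmH2O = 28.5 × 0.059 L/cmH2O = 1.682 s.

1.68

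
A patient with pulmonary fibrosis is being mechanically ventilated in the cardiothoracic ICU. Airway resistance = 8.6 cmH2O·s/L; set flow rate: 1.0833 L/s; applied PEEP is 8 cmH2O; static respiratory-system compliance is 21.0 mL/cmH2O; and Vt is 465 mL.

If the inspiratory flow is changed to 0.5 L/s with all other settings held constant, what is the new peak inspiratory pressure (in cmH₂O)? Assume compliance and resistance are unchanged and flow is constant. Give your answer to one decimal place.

34.4

PIP = Vt/C + R·V̇ + PEEP (constant-flow equation of motion).
Only the resistive term changes: ΔPIP = R × ΔV̇ = 8.6 × (0.5 − 1.0833) = 8.6 × -0.5833 = -5.016 cmH2O.
Original PIP = 465/21.0 + 8.6×1.0833 + 8 = 39.459 cmH2O; new PIP = 39.459 + (-5.016) = 34.443 cmH2O.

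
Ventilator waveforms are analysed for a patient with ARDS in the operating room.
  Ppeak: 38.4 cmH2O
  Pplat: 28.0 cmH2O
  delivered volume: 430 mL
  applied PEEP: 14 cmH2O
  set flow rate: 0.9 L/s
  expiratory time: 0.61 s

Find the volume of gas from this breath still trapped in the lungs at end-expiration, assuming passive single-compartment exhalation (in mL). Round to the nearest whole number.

R = (PIP − Pplat)/V̇ = (38.4 − 28.0) / 0.9 = 10.4/0.9 = 11.556 cmH2O·s/L.
C = Vt/(Pplat − PEEP) = 430.0 / (28.0 − 14) = 430.0/14.0 = 30.714 mL/cmH2O.
τ = R × C = 11.556 × 0.03071 L/cmH2O = 0.3549 s.
Fraction remaining = e^(−Te/τ) = e^(−0.61/0.3549) = 0.1793.
Trapped volume = 430.0 × 0.1793 = 77.099 mL.

77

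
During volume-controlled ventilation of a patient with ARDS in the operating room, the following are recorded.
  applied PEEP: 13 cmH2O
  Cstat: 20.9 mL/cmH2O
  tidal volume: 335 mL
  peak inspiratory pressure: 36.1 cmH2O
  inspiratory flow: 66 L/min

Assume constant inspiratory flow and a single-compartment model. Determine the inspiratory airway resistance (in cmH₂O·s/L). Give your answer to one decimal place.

6.4

Flow: 66 L/min ÷ 60 = 1.1 L/s.
Equation of motion (constant flow): PIP = Vt/C + R·V̇ + PEEP.
R·V̇ = PIP − Vt/C − PEEP = 36.1 − 335/20.9 − 13 = 36.1 − 16.029 − 13 = 7.071 cmH2O.
R = 7.071 / 1.1 = 6.428 cmH2O·s/L.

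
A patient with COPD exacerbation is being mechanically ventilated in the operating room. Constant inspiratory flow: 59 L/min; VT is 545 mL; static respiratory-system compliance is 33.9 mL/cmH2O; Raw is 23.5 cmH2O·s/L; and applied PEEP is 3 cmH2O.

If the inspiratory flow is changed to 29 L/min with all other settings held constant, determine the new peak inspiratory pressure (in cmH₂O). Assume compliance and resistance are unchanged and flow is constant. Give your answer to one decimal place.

30.4

Flow: 59 L/min ÷ 60 = 0.9833 L/s.
New flow: 29 L/min ÷ 60 = 0.4833 L/s.
PIP = Vt/C + R·V̇ + PEEP (constant-flow equation of motion).
Only the resistive term changes: ΔPIP = R × ΔV̇ = 23.5 × (0.4833 − 0.9833) = 23.5 × -0.5 = -11.75 cmH2O.
Original PIP = 545/33.9 + 23.5×0.9833 + 3 = 42.184 cmH2O; new PIP = 42.184 + (-11.75) = 30.434 cmH2O.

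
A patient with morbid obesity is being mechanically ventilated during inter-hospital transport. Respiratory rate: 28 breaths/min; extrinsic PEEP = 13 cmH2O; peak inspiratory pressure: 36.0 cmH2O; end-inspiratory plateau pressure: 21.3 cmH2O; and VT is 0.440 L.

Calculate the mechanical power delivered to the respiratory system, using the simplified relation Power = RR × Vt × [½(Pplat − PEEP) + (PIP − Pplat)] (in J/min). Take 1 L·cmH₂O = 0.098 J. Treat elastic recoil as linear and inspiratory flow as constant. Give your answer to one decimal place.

Per-breath work = Vt × [½(Pplat−PEEP) + (PIP−Pplat)] = 0.440 × [0.5×8.3 + 14.7] = 0.440 × 18.85 = 8.294 L·cmH2O.
Power = 28 × 8.294 = 232.23 L·cmH2O/min.
× 0.098 J/(L·cmH2O) → 22.759 J/min.

22.8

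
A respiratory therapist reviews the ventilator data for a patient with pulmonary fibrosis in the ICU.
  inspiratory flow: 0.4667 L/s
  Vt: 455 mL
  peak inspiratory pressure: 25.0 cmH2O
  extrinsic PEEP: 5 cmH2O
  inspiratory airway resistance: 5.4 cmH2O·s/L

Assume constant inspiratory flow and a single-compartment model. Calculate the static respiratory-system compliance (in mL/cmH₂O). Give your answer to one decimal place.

26.0

Equation of motion (constant flow): PIP = Vt/C + R·V̇ + PEEP.
Vt/C = PIP − R·V̇ − PEEP = 25.0 − 5.4×0.4667 − 5 = 25.0 − 2.52 − 5 = 17.48 cmH2O.
C = Vt / 17.48 = 455 / 17.48 = 26.03 mL/cmH2O.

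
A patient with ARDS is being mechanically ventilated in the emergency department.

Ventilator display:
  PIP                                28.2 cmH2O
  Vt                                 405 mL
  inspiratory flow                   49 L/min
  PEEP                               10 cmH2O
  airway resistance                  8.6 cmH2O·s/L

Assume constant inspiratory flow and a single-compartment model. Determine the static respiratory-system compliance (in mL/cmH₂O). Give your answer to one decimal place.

Flow: 49 L/min ÷ 60 = 0.8167 L/s.
Equation of motion (constant flow): PIP = Vt/C + R·V̇ + PEEP.
Vt/C = PIP − R·V̇ − PEEP = 28.2 − 8.6×0.8167 − 10 = 28.2 − 7.024 − 10 = 11.176 cmH2O.
C = Vt / 11.176 = 405 / 11.176 = 36.238 mL/cmH2O.

36.2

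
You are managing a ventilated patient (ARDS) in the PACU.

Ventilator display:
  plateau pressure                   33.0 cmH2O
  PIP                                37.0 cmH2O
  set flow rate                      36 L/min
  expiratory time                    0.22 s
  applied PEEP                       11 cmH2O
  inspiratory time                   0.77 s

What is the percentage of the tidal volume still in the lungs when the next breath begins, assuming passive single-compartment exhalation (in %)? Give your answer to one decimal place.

Flow: 36 L/min ÷ 60 = 0.6 L/s.
Vt = flow × Ti = 0.6 L/s × 0.77 s × 1000 mL/L = 462.0 mL.
R = (PIP − Pplat)/V̇ = (37.0 − 33.0) / 0.6 = 4.0/0.6 = 6.667 cmH2O·s/L.
C = Vt/(Pplat − PEEP) = 462.0 / (33.0 − 11) = 462.0/22.0 = 21.0 mL/cmH2O.
τ = R × C = 6.667 × 0.021 L/cmH2O = 0.14 s.
Fraction remaining at end-expiration = e^(−Te/τ) = e^(−0.22/0.14) = 0.2077 → 20.77%.

20.8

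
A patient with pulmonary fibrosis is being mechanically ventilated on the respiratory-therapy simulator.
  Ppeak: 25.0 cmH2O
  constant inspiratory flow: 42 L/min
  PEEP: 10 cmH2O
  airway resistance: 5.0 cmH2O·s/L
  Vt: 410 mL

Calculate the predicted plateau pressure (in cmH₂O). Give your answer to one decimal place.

Flow: 42 L/min ÷ 60 = 0.7 L/s.
Pplat = PIP − Raw × flow = 25.0 − 5.0 × 0.7 = 25.0 − 3.5 = 21.5 cmH2O.

21.5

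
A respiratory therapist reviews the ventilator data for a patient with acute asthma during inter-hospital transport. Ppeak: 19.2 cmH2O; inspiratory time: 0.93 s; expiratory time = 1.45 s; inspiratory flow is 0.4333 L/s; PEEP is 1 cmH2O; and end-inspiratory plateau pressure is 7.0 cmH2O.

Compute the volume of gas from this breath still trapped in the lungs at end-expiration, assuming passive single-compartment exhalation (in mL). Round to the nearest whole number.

187

Vt = flow × Ti = 0.4333 L/s × 0.93 s × 1000 mL/L = 402.97 mL.
R = (PIP − Pplat)/V̇ = (19.2 − 7.0) / 0.4333 = 12.2/0.4333 = 28.156 cmH2O·s/L.
C = Vt/(Pplat − PEEP) = 402.97 / (7.0 − 1) = 402.97/6.0 = 67.162 mL/cmH2O.
τ = R × C = 28.156 × 0.06716 L/cmH2O = 1.891 s.
Fraction remaining = e^(−Te/τ) = e^(−1.45/1.891) = 0.4645.
Trapped volume = 402.97 × 0.4645 = 187.18 mL.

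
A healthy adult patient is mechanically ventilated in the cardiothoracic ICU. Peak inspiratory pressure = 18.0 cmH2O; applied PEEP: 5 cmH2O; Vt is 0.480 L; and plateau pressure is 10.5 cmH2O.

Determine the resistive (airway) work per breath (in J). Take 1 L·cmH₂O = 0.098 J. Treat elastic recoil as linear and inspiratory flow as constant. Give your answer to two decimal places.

0.35

With constant inspiratory flow the resistive pressure is constant at PIP − Pplat = 18.0 − 10.5 = 7.5 cmH2O, so resistive work = 7.5 × 0.480 = 3.6 L·cmH2O.
× 0.098 J/(L·cmH2O) → 0.3528 J.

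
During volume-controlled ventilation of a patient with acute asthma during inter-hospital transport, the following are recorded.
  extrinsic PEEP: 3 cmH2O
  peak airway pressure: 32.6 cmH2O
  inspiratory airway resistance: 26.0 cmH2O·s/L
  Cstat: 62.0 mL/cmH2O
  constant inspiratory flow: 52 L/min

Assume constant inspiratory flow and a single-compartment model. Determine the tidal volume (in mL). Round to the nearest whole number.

Flow: 52 L/min ÷ 60 = 0.8667 L/s.
Equation of motion (constant flow): PIP = Vt/C + R·V̇ + PEEP.
Vt/C = PIP − R·V̇ − PEEP = 32.6 − 22.534 − 3 = 7.066 cmH2O.
Vt = C × 7.066 = 62.0 × 7.066 = 438.09 mL.

438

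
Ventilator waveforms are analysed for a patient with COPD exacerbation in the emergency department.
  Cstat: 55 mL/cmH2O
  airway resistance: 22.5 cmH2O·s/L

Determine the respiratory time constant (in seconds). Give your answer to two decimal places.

1.24

τ = R × C = 22.5 × 55 mL/cmH2O = 22.5 × 0.055 L/cmH2O = 1.238 s.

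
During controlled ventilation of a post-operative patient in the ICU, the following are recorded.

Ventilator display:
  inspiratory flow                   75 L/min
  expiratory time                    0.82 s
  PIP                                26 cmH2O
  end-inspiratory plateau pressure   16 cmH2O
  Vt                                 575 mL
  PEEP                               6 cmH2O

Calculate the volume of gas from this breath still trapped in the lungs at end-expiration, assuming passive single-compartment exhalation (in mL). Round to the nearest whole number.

97

Flow: 75 L/min ÷ 60 = 1.25 L/s.
R = (PIP − Pplat)/V̇ = (26 − 16) / 1.25 = 10.0/1.25 = 8.0 cmH2O·s/L.
C = Vt/(Pplat − PEEP) = 575.0 / (16 − 6) = 575.0/10.0 = 57.5 mL/cmH2O.
τ = R × C = 8.0 × 0.0575 L/cmH2O = 0.46 s.
Fraction remaining = e^(−Te/τ) = e^(−0.82/0.46) = 0.1682.
Trapped volume = 575.0 × 0.1682 = 96.715 mL.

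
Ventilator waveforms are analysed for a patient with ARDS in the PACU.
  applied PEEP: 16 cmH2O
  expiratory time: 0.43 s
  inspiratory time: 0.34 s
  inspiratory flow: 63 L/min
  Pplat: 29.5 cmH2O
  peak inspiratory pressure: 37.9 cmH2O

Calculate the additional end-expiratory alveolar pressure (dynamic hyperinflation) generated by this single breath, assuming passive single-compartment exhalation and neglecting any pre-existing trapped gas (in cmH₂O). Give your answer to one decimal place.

Flow: 63 L/min ÷ 60 = 1.05 L/s.
Vt = flow × Ti = 1.05 L/s × 0.34 s × 1000 mL/L = 357.0 mL.
R = (PIP − Pplat)/V̇ = (37.9 − 29.5) / 1.05 = 8.4/1.05 = 8.0 cmH2O·s/L.
C = Vt/(Pplat − PEEP) = 357.0 / (29.5 − 16) = 357.0/13.5 = 26.444 mL/cmH2O.
τ = R × C = 8.0 × 0.02644 L/cmH2O = 0.2115 s.
Fraction remaining = e^(−Te/τ) = e^(−0.43/0.2115) = 0.1309; trapped volume = 357.0 × 0.1309 = 46.731 mL.
Additional alveolar pressure from trapping ≈ V_trapped / C = 46.731 / 26.444 = 1.767 cmH2O.

1.8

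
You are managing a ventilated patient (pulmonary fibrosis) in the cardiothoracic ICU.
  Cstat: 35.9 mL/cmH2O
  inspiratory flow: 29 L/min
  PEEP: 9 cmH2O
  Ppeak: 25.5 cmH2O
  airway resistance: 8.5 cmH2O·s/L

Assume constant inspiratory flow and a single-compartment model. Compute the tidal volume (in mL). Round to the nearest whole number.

Flow: 29 L/min ÷ 60 = 0.4833 L/s.
Equation of motion (constant flow): PIP = Vt/C + R·V̇ + PEEP.
Vt/C = PIP − R·V̇ − PEEP = 25.5 − 4.108 − 9 = 12.392 cmH2O.
Vt = C × 12.392 = 35.9 × 12.392 = 444.87 mL.

445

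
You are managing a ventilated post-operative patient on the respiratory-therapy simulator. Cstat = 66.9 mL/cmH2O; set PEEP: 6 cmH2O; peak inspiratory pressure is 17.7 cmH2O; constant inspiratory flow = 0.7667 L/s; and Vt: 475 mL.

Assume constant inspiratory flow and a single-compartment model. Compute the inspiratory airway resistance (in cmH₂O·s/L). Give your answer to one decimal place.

6.0

Equation of motion (constant flow): PIP = Vt/C + R·V̇ + PEEP.
R·V̇ = PIP − Vt/C − PEEP = 17.7 − 475/66.9 − 6 = 17.7 − 7.1 − 6 = 4.6 cmH2O.
R = 4.6 / 0.7667 = 6.0 cmH2O·s/L.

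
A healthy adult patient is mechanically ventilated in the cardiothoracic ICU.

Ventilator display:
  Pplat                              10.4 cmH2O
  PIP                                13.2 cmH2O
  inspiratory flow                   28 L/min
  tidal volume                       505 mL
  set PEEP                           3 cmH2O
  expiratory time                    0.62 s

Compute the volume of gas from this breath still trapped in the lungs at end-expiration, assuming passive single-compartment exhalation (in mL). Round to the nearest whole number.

Flow: 28 L/min ÷ 60 = 0.4667 L/s.
R = (PIP − Pplat)/V̇ = (13.2 − 10.4) / 0.4667 = 2.8/0.4667 = 6.0 cmH2O·s/L.
C = Vt/(Pplat − PEEP) = 505.0 / (10.4 − 3) = 505.0/7.4 = 68.243 mL/cmH2O.
τ = R × C = 6.0 × 0.06824 L/cmH2O = 0.4094 s.
Fraction remaining = e^(−Te/τ) = e^(−0.62/0.4094) = 0.2199.
Trapped volume = 505.0 × 0.2199 = 111.05 mL.

111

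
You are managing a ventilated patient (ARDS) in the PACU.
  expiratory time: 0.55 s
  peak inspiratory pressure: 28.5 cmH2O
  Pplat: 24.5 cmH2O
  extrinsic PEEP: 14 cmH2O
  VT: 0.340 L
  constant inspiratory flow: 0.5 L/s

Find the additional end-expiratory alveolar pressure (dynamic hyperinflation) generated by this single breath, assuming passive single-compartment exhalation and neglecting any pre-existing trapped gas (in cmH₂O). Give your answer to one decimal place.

R = (PIP − Pplat)/V̇ = (28.5 − 24.5) / 0.5 = 4.0/0.5 = 8.0 cmH2O·s/L.
C = Vt/(Pplat − PEEP) = 340.0 / (24.5 − 14) = 340.0/10.5 = 32.381 mL/cmH2O.
τ = R × C = 8.0 × 0.03238 L/cmH2O = 0.259 s.
Fraction remaining = e^(−Te/τ) = e^(−0.55/0.259) = 0.1196; trapped volume = 340.0 × 0.1196 = 40.664 mL.
Additional alveolar pressure from trapping ≈ V_trapped / C = 40.664 / 32.381 = 1.256 cmH2O.

1.3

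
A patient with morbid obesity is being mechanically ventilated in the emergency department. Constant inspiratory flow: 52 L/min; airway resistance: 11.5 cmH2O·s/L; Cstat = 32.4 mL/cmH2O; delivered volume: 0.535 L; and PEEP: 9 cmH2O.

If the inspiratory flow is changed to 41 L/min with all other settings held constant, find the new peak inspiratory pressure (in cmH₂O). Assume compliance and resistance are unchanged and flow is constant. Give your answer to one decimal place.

33.4

Flow: 52 L/min ÷ 60 = 0.8667 L/s.
New flow: 41 L/min ÷ 60 = 0.6833 L/s.
PIP = Vt/C + R·V̇ + PEEP (constant-flow equation of motion).
Only the resistive term changes: ΔPIP = R × ΔV̇ = 11.5 × (0.6833 − 0.8667) = 11.5 × -0.1834 = -2.109 cmH2O.
Original PIP = 535/32.4 + 11.5×0.8667 + 9 = 35.479 cmH2O; new PIP = 35.479 + (-2.109) = 33.37 cmH2O.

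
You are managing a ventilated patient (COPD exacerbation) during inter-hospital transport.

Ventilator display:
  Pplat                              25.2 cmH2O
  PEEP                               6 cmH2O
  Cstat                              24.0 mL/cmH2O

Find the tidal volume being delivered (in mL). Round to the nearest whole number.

461

Vt = Cstat × (Pplat − PEEP) = 24.0 × (25.2 − 6) = 24.0 × 19.2 = 460.8 mL.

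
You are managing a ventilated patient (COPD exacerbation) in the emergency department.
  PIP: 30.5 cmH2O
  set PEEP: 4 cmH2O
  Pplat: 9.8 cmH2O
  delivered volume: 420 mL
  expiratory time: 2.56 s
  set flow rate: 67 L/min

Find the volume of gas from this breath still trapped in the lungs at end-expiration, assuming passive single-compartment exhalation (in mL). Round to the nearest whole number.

62

Flow: 67 L/min ÷ 60 = 1.1167 L/s.
R = (PIP − Pplat)/V̇ = (30.5 − 9.8) / 1.1167 = 20.7/1.1167 = 18.537 cmH2O·s/L.
C = Vt/(Pplat − PEEP) = 420.0 / (9.8 − 4) = 420.0/5.8 = 72.414 mL/cmH2O.
τ = R × C = 18.537 × 0.07241 L/cmH2O = 1.342 s.
Fraction remaining = e^(−Te/τ) = e^(−2.56/1.342) = 0.1484.
Trapped volume = 420.0 × 0.1484 = 62.328 mL.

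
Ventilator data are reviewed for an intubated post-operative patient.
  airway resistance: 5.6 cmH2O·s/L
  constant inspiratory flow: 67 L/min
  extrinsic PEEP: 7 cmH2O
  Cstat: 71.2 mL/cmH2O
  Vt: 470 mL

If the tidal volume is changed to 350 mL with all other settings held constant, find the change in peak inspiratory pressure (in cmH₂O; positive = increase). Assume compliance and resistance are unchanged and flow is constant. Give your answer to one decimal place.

PIP = Vt/C + R·V̇ + PEEP (constant-flow equation of motion).
Only the elastic term changes: ΔPIP = ΔVt / C = (350 − 470) / 71.2 = -1.685 cmH2O.

-1.7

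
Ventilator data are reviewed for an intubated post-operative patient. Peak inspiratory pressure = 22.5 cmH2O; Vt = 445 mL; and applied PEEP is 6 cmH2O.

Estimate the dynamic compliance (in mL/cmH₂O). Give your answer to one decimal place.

27.0

Dynamic compliance = Vt / (PIP − PEEP) = 445 / (22.5 − 6) = 445 / 16.5 = 26.97 mL/cmH2O.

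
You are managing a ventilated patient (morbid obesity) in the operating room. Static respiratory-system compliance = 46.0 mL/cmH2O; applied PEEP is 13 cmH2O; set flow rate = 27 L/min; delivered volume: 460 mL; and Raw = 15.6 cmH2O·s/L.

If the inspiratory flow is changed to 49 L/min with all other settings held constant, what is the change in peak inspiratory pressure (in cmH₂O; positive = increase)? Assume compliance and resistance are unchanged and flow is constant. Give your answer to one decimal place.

5.7

Flow: 27 L/min ÷ 60 = 0.45 L/s.
New flow: 49 L/min ÷ 60 = 0.8167 L/s.
PIP = Vt/C + R·V̇ + PEEP (constant-flow equation of motion).
Only the resistive term changes: ΔPIP = R × ΔV̇ = 15.6 × (0.8167 − 0.45) = 15.6 × 0.3667 = 5.721 cmH2O.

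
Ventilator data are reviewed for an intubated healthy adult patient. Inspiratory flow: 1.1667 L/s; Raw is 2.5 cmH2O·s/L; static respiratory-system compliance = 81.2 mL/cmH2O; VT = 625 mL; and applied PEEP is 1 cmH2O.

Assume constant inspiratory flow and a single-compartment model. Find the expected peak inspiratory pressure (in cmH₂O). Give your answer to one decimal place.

11.6

Equation of motion (constant flow): PIP = Vt/C + R·V̇ + PEEP.
PIP = 625/81.2 + 2.5×1.1667 + 1 = 7.697 + 2.917 + 1 = 11.614 cmH2O.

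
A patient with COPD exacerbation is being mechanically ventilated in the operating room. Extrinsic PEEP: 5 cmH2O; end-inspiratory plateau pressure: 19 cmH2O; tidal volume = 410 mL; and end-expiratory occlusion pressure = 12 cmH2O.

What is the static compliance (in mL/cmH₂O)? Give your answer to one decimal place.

58.6

End-expiratory occlusion gives total PEEP = 12 cmH2O (intrinsic PEEP = 12 − 5 = 7). Use total PEEP for the elastic gradient.
Cstat = Vt / (Pplat − PEEPtotal) = 410 / (19 − 12) = 410 / 7.0 = 58.571 mL/cmH2O.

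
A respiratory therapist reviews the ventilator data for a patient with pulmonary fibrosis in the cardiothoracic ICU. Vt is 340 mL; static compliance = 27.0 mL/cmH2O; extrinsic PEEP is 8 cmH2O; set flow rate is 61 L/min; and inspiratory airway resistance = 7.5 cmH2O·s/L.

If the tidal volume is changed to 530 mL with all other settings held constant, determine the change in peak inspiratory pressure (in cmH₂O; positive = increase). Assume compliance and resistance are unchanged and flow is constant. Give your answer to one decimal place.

PIP = Vt/C + R·V̇ + PEEP (constant-flow equation of motion).
Only the elastic term changes: ΔPIP = ΔVt / C = (530 − 340) / 27.0 = 7.037 cmH2O.

7.0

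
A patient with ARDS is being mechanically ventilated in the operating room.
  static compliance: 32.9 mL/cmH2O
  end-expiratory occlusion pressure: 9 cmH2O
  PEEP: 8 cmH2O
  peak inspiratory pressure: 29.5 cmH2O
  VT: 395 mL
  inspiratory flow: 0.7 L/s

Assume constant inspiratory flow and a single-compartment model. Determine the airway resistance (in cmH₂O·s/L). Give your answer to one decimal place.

Total PEEP = 9 cmH2O (set 8 + intrinsic 1); this is the baseline alveolar pressure.
Equation of motion (constant flow): PIP = Vt/C + R·V̇ + PEEP.
R·V̇ = PIP − Vt/C − PEEP = 29.5 − 395/32.9 − 9 = 29.5 − 12.006 − 9 = 8.494 cmH2O.
R = 8.494 / 0.7 = 12.134 cmH2O·s/L.

12.1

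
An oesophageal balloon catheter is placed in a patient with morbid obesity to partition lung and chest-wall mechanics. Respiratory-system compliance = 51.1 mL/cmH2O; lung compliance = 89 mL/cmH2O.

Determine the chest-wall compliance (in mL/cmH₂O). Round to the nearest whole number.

1/Ccw = 1/Crs − 1/CL.
1/Ccw = 1/51.1 − 1/89 = 0.008334.
Ccw = 119.99 mL/cmH2O.

120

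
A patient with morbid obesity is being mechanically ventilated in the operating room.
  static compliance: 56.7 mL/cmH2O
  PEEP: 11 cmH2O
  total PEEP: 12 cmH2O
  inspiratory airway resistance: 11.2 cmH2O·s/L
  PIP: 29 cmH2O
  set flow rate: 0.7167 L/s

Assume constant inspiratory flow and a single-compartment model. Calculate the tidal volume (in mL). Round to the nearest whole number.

Total PEEP = 12 cmH2O (set 11 + intrinsic 1); this is the baseline alveolar pressure.
Equation of motion (constant flow): PIP = Vt/C + R·V̇ + PEEP.
Vt/C = PIP − R·V̇ − PEEP = 29 − 8.027 − 12 = 8.973 cmH2O.
Vt = C × 8.973 = 56.7 × 8.973 = 508.77 mL.

509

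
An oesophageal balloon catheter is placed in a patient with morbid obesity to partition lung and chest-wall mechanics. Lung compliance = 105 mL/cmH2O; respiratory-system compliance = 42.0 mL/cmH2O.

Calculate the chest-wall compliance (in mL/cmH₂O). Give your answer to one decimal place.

1/Ccw = 1/Crs − 1/CL.
1/Ccw = 1/42.0 − 1/105 = 0.01429.
Ccw = 69.979 mL/cmH2O.

70.0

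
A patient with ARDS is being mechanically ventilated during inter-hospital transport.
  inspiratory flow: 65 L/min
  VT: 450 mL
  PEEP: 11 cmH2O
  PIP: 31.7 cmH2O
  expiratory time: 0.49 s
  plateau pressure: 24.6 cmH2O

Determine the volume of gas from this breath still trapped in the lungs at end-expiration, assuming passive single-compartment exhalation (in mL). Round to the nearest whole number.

Flow: 65 L/min ÷ 60 = 1.0833 L/s.
R = (PIP − Pplat)/V̇ = (31.7 − 24.6) / 1.0833 = 7.1/1.0833 = 6.554 cmH2O·s/L.
C = Vt/(Pplat − PEEP) = 450.0 / (24.6 − 11) = 450.0/13.6 = 33.088 mL/cmH2O.
τ = R × C = 6.554 × 0.03309 L/cmH2O = 0.2169 s.
Fraction remaining = e^(−Te/τ) = e^(−0.49/0.2169) = 0.1044.
Trapped volume = 450.0 × 0.1044 = 46.98 mL.

47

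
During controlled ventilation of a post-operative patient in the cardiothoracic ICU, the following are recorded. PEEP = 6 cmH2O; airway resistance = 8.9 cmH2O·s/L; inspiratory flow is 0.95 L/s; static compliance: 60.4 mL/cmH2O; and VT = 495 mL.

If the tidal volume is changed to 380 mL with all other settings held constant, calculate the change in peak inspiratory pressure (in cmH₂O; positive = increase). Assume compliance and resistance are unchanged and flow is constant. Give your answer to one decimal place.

PIP = Vt/C + R·V̇ + PEEP (constant-flow equation of motion).
Only the elastic term changes: ΔPIP = ΔVt / C = (380 − 495) / 60.4 = -1.904 cmH2O.

-1.9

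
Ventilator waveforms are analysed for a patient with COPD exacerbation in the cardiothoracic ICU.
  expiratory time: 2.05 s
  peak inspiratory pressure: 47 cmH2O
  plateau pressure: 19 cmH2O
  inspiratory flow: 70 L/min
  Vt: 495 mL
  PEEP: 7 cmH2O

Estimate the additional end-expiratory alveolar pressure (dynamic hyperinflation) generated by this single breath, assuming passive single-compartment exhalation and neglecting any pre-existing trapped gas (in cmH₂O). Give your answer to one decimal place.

Flow: 70 L/min ÷ 60 = 1.1667 L/s.
R = (PIP − Pplat)/V̇ = (47 − 19) / 1.1667 = 28.0/1.1667 = 23.999 cmH2O·s/L.
C = Vt/(Pplat − PEEP) = 495.0 / (19 − 7) = 495.0/12.0 = 41.25 mL/cmH2O.
τ = R × C = 23.999 × 0.04125 L/cmH2O = 0.99 s.
Fraction remaining = e^(−Te/τ) = e^(−2.05/0.99) = 0.1261; trapped volume = 495.0 × 0.1261 = 62.42 mL.
Additional alveolar pressure from trapping ≈ V_trapped / C = 62.42 / 41.25 = 1.513 cmH2O.

1.5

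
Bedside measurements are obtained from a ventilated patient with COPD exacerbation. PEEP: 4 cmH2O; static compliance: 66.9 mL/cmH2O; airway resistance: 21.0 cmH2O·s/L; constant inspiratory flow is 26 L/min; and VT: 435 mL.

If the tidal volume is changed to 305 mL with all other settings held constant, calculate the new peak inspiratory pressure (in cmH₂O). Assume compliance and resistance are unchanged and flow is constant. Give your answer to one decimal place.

17.7

Flow: 26 L/min ÷ 60 = 0.4333 L/s.
PIP = Vt/C + R·V̇ + PEEP (constant-flow equation of motion).
Only the elastic term changes: ΔPIP = ΔVt / C = (305 − 435) / 66.9 = -1.943 cmH2O.
Original PIP = 435/66.9 + 21.0×0.4333 + 4 = 19.602 cmH2O; new PIP = 19.602 + (-1.943) = 17.659 cmH2O.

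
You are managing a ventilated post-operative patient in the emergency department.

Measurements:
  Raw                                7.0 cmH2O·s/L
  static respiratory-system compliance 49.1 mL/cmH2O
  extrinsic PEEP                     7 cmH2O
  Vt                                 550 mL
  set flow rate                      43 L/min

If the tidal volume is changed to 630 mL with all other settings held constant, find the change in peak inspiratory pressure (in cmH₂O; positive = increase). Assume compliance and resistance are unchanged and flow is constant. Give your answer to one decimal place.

PIP = Vt/C + R·V̇ + PEEP (constant-flow equation of motion).
Only the elastic term changes: ΔPIP = ΔVt / C = (630 − 550) / 49.1 = 1.629 cmH2O.

1.6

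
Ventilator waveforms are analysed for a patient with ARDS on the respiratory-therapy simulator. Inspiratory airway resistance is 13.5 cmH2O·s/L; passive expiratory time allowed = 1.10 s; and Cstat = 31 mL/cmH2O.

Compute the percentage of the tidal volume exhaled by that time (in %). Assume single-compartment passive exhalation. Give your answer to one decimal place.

τ = R × C = 13.5 × 31 mL/cmH2O = 13.5 × 0.031 L/cmH2O = 0.4185 s.
Passive exhalation: V(t)/V₀ = e^(−t/τ) = e^(−1.10/0.4185) = 0.07219.
Fraction exhaled = 1 − 0.07219 = 0.9278 → 92.78%.

92.8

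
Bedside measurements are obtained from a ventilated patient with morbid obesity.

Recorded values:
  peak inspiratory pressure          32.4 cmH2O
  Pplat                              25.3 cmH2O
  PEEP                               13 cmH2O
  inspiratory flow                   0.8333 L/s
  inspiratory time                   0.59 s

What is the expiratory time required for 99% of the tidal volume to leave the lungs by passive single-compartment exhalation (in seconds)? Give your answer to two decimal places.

1.57

Vt = flow × Ti = 0.8333 L/s × 0.59 s × 1000 mL/L = 491.65 mL.
R = (PIP − Pplat)/V̇ = (32.4 − 25.3) / 0.8333 = 7.1/0.8333 = 8.52 cmH2O·s/L.
C = Vt/(Pplat − PEEP) = 491.65 / (25.3 − 13) = 491.65/12.3 = 39.972 mL/cmH2O.
τ = R × C = 8.52 × 0.03997 L/cmH2O = 0.3405 s.
t = −τ·ln(1 − 0.99) = −0.3405·ln(0.01) = 1.568 s.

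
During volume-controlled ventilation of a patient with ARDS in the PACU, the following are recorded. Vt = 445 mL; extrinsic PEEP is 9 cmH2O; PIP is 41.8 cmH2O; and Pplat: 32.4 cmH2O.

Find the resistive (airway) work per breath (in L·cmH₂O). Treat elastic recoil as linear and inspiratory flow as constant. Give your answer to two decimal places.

4.18

With constant inspiratory flow the resistive pressure is constant at PIP − Pplat = 41.8 − 32.4 = 9.4 cmH2O, so resistive work = 9.4 × 0.445 = 4.183 L·cmH2O.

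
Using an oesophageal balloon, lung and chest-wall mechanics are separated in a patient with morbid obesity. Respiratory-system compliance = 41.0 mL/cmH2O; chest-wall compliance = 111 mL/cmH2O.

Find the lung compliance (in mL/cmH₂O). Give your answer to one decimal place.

1/CL = 1/Crs − 1/Ccw.
1/CL = 1/41.0 − 1/111 = 0.01538.
CL = 65.02 mL/cmH2O.

65.0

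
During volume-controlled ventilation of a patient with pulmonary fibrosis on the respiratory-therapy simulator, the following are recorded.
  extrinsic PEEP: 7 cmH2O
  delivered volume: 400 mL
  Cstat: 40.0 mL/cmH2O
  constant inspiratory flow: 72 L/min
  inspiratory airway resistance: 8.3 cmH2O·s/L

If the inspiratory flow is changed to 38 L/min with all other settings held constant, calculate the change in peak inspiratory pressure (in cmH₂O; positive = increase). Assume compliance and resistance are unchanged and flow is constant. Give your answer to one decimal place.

-4.7

Flow: 72 L/min ÷ 60 = 1.2 L/s.
New flow: 38 L/min ÷ 60 = 0.6333 L/s.
PIP = Vt/C + R·V̇ + PEEP (constant-flow equation of motion).
Only the resistive term changes: ΔPIP = R × ΔV̇ = 8.3 × (0.6333 − 1.2) = 8.3 × -0.5667 = -4.704 cmH2O.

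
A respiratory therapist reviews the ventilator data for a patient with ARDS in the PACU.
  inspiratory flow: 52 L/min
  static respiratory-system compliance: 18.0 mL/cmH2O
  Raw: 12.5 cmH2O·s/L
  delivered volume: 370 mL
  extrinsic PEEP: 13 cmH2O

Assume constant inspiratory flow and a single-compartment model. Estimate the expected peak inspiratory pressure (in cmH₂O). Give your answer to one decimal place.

44.4

Flow: 52 L/min ÷ 60 = 0.8667 L/s.
Equation of motion (constant flow): PIP = Vt/C + R·V̇ + PEEP.
PIP = 370/18.0 + 12.5×0.8667 + 13 = 20.556 + 10.834 + 13 = 44.39 cmH2O.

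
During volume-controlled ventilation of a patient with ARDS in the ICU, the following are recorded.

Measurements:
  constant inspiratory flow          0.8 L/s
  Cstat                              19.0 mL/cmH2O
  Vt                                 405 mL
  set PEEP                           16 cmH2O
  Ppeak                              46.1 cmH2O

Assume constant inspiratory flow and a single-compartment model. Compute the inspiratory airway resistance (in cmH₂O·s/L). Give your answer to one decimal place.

Equation of motion (constant flow): PIP = Vt/C + R·V̇ + PEEP.
R·V̇ = PIP − Vt/C − PEEP = 46.1 − 405/19.0 − 16 = 46.1 − 21.316 − 16 = 8.784 cmH2O.
R = 8.784 / 0.8 = 10.98 cmH2O·s/L.

11.0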